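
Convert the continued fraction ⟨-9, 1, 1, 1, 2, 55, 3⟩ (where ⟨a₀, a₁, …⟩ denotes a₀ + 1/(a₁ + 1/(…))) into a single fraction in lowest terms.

Starting at the tail and folding back:
Start with 3.
55 + 1/(3/1) = 55 + 1/3 = 166/3
2 + 1/(166/3) = 2 + 3/166 = 335/166
1 + 1/(335/166) = 1 + 166/335 = 501/335
1 + 1/(501/335) = 1 + 335/501 = 836/501
1 + 1/(836/501) = 1 + 501/836 = 1337/836
-9 + 1/(1337/836) = -9 + 836/1337 = -11197/1337

-11197/1337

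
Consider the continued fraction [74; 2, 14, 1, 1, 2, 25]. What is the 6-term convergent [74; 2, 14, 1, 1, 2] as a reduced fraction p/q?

11247/151

Use the convergent recurrence hₖ = aₖ·hₖ₋₁ + hₖ₋₂ (and likewise for the denominators kₖ):
a_0 = 74: 74/1
a_1 = 2: 149/2
a_2 = 14: 2160/29
a_3 = 1: 2309/31
a_4 = 1: 4469/60
a_5 = 2: 11247/151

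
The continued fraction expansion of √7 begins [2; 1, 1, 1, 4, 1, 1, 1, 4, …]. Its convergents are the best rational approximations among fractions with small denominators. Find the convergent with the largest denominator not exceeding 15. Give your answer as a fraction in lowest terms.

37/14

a_0 = 2: 2/1  (≤ bound)
a_1 = 1: 3/1  (≤ bound)
a_2 = 1: 5/2  (≤ bound)
a_3 = 1: 8/3  (≤ bound)
a_4 = 4: 37/14  (≤ bound)
a_5 = 1: 45/17  (> 15, stop)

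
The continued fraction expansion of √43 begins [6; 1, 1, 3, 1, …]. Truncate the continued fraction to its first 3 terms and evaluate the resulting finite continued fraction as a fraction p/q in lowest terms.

13/2

Start with 1.
1 + 1/(1/1) = 1 + 1/1 = 2/1
6 + 1/(2/1) = 6 + 1/2 = 13/2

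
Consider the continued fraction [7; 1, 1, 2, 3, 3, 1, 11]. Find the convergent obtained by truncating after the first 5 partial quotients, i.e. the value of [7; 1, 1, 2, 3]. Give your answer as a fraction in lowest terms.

129/17

a_0 = 7: 7/1
a_1 = 1: 8/1
a_2 = 1: 15/2
a_3 = 2: 38/5
a_4 = 3: 129/17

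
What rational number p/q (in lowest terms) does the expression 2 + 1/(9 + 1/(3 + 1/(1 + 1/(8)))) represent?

683/324

a_0 = 2: 2/1
a_1 = 9: 19/9
a_2 = 3: 59/28
a_3 = 1: 78/37
a_4 = 8: 683/324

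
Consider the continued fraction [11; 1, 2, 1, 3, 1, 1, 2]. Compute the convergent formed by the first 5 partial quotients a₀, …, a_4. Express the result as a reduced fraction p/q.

176/15

Compute successive convergents:
a_0 = 11: 11/1
a_1 = 1: 12/1
a_2 = 2: 35/3
a_3 = 1: 47/4
a_4 = 3: 176/15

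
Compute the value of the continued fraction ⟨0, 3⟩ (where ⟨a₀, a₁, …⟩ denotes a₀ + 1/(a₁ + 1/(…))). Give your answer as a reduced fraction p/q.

a_0 = 0: 0/1
a_1 = 3: 1/3

1/3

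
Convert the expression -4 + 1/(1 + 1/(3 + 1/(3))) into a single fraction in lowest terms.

a_0 = -4: -4/1
a_1 = 1: -3/1
a_2 = 3: -13/4
a_3 = 3: -42/13

-42/13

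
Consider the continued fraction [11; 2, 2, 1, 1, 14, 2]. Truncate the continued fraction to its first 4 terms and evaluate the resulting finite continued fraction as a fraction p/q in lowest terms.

80/7

Compute successive convergents:
a_0 = 11: 11/1
a_1 = 2: 23/2
a_2 = 2: 57/5
a_3 = 1: 80/7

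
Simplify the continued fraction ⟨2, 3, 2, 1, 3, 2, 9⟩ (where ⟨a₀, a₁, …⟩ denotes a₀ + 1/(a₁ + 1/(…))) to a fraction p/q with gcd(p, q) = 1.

Compute successive convergents:
a_0 = 2: 2/1
a_1 = 3: 7/3
a_2 = 2: 16/7
a_3 = 1: 23/10
a_4 = 3: 85/37
a_5 = 2: 193/84
a_6 = 9: 1822/793

1822/793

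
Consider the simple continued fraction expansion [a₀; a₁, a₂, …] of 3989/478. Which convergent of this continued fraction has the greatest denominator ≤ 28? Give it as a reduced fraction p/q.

217/26

a_0 = 8: 8/1  (≤ bound)
a_1 = 2: 17/2  (≤ bound)
a_2 = 1: 25/3  (≤ bound)
a_3 = 8: 217/26  (≤ bound)
a_4 = 1: 242/29  (> 28, stop)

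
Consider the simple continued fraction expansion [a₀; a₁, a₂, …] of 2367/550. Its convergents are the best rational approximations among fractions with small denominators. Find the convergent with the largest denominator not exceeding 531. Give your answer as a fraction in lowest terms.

List convergents until the denominator exceeds the bound:
a_0 = 4: 4/1  (≤ bound)
a_1 = 3: 13/3  (≤ bound)
a_2 = 3: 43/10  (≤ bound)
a_3 = 2: 99/23  (≤ bound)
a_4 = 2: 241/56  (≤ bound)
a_5 = 4: 1063/247  (≤ bound)
a_6 = 2: 2367/550  (> 531, stop)

1063/247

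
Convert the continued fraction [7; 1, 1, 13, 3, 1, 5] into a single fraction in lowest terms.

a_0 = 7: 7/1
a_1 = 1: 8/1
a_2 = 1: 15/2
a_3 = 13: 203/27
a_4 = 3: 624/83
a_5 = 1: 827/110
a_6 = 5: 4759/633

4759/633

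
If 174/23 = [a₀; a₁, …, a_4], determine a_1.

Run the Euclidean algorithm, recording each quotient:
174 = 7·23 + 13, so a_0 = 7
23 = 1·13 + 10, so a_1 = 1

1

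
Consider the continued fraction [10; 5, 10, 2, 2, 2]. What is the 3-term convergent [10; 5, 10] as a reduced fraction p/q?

Start with 10.
5 + 1/(10/1) = 5 + 1/10 = 51/10
10 + 1/(51/10) = 10 + 10/51 = 520/51

520/51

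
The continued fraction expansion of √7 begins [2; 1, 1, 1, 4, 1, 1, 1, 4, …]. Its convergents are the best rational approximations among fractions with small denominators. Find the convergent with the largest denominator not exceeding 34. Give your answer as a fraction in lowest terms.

List convergents until the denominator exceeds the bound:
a_0 = 2: 2/1  (≤ bound)
a_1 = 1: 3/1  (≤ bound)
a_2 = 1: 5/2  (≤ bound)
a_3 = 1: 8/3  (≤ bound)
a_4 = 4: 37/14  (≤ bound)
a_5 = 1: 45/17  (≤ bound)
a_6 = 1: 82/31  (≤ bound)
a_7 = 1: 127/48  (> 34, stop)

82/31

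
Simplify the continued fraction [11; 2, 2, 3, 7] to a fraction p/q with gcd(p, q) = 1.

a_0 = 11: 11/1
a_1 = 2: 23/2
a_2 = 2: 57/5
a_3 = 3: 194/17
a_4 = 7: 1415/124

1415/124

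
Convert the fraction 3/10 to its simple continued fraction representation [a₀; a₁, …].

[0; 3, 3]

Run the Euclidean algorithm, recording each quotient:
⌊3/10⌋ = 0, remainder 3
⌊10/3⌋ = 3, remainder 1
⌊3/1⌋ = 3, remainder 0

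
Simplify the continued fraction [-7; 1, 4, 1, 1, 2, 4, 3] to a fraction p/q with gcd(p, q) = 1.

-2453/397

Start with 3.
4 + 1/(3/1) = 4 + 1/3 = 13/3
2 + 1/(13/3) = 2 + 3/13 = 29/13
1 + 1/(29/13) = 1 + 13/29 = 42/29
1 + 1/(42/29) = 1 + 29/42 = 71/42
4 + 1/(71/42) = 4 + 42/71 = 326/71
1 + 1/(326/71) = 1 + 71/326 = 397/326
-7 + 1/(397/326) = -7 + 326/397 = -2453/397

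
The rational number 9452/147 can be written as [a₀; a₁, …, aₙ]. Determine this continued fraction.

[64; 3, 2, 1, 14]

Run the Euclidean algorithm, recording each quotient:
9452 = 64·147 + 44, so a_0 = 64
147 = 3·44 + 15, so a_1 = 3
44 = 2·15 + 14, so a_2 = 2
15 = 1·14 + 1, so a_3 = 1
14 = 14·1 + 0, so a_4 = 14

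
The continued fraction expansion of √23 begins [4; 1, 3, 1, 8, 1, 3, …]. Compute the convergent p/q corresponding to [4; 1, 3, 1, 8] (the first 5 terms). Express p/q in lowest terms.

a_0 = 4: 4/1
a_1 = 1: 5/1
a_2 = 3: 19/4
a_3 = 1: 24/5
a_4 = 8: 211/44

211/44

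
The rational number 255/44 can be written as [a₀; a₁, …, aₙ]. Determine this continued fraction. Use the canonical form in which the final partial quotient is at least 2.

[5; 1, 3, 1, 8]

255 = 5·44 + 35, so a_0 = 5
44 = 1·35 + 9, so a_1 = 1
35 = 3·9 + 8, so a_2 = 3
9 = 1·8 + 1, so a_3 = 1
8 = 8·1 + 0, so a_4 = 8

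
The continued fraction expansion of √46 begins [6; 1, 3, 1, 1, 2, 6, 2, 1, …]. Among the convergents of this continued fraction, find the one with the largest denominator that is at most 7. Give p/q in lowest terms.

34/5

a_0 = 6: 6/1  (≤ bound)
a_1 = 1: 7/1  (≤ bound)
a_2 = 3: 27/4  (≤ bound)
a_3 = 1: 34/5  (≤ bound)
a_4 = 1: 61/9  (> 7, stop)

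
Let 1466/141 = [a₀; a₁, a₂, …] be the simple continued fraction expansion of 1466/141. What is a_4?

1466 = 10·141 + 56, so a_0 = 10
141 = 2·56 + 29, so a_1 = 2
56 = 1·29 + 27, so a_2 = 1
29 = 1·27 + 2, so a_3 = 1
27 = 13·2 + 1, so a_4 = 13

13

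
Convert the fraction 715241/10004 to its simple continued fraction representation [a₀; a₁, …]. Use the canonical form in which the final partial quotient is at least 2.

[71; 2, 55, 12, 1, 6]

Repeatedly divide and take the remainder:
⌊715241/10004⌋ = 71, remainder 4957
⌊10004/4957⌋ = 2, remainder 90
⌊4957/90⌋ = 55, remainder 7
⌊90/7⌋ = 12, remainder 6
⌊7/6⌋ = 1, remainder 1
⌊6/1⌋ = 6, remainder 0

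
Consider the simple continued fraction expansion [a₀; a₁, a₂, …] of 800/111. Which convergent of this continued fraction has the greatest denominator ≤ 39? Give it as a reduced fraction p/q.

a_0 = 7: 7/1  (≤ bound)
a_1 = 4: 29/4  (≤ bound)
a_2 = 1: 36/5  (≤ bound)
a_3 = 4: 173/24  (≤ bound)
a_4 = 1: 209/29  (≤ bound)
a_5 = 3: 800/111  (> 39, stop)

209/29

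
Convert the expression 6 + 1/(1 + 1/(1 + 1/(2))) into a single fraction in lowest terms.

a_0 = 6: 6/1
a_1 = 1: 7/1
a_2 = 1: 13/2
a_3 = 2: 33/5

33/5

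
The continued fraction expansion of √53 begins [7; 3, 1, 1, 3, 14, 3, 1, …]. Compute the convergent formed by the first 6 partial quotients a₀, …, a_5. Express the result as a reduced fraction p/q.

Start with 14.
3 + 1/(14/1) = 3 + 1/14 = 43/14
1 + 1/(43/14) = 1 + 14/43 = 57/43
1 + 1/(57/43) = 1 + 43/57 = 100/57
3 + 1/(100/57) = 3 + 57/100 = 357/100
7 + 1/(357/100) = 7 + 100/357 = 2599/357

2599/357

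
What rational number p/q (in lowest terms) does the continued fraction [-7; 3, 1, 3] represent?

-101/15

Starting at the tail and folding back:
Start with 3.
1 + 1/(3/1) = 1 + 1/3 = 4/3
3 + 1/(4/3) = 3 + 3/4 = 15/4
-7 + 1/(15/4) = -7 + 4/15 = -101/15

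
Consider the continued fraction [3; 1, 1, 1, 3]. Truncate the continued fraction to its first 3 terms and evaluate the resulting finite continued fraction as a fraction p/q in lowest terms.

Build up convergents one term at a time:
a_0 = 3: 3/1
a_1 = 1: 4/1
a_2 = 1: 7/2

7/2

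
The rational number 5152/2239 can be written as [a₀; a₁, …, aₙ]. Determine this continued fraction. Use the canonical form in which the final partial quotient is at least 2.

Apply division with remainder until the remainder is 0:
5152 ÷ 2239 → quotient 2, remainder 674
2239 ÷ 674 → quotient 3, remainder 217
674 ÷ 217 → quotient 3, remainder 23
217 ÷ 23 → quotient 9, remainder 10
23 ÷ 10 → quotient 2, remainder 3
10 ÷ 3 → quotient 3, remainder 1
3 ÷ 1 → quotient 3, remainder 0

[2; 3, 3, 9, 2, 3, 3]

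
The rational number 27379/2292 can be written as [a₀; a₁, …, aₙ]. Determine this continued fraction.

Apply division with remainder until the remainder is 0:
27379 = 11·2292 + 2167, so a_0 = 11
2292 = 1·2167 + 125, so a_1 = 1
2167 = 17·125 + 42, so a_2 = 17
125 = 2·42 + 41, so a_3 = 2
42 = 1·41 + 1, so a_4 = 1
41 = 41·1 + 0, so a_5 = 41

[11; 1, 17, 2, 1, 41]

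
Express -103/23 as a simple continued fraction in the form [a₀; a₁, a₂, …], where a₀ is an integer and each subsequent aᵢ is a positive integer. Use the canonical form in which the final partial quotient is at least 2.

[-5; 1, 1, 11]

⌊-103/23⌋ = -5, remainder 12
⌊23/12⌋ = 1, remainder 11
⌊12/11⌋ = 1, remainder 1
⌊11/1⌋ = 11, remainder 0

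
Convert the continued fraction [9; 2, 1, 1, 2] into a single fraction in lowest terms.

Build up convergents one term at a time:
a_0 = 9: 9/1
a_1 = 2: 19/2
a_2 = 1: 28/3
a_3 = 1: 47/5
a_4 = 2: 122/13

122/13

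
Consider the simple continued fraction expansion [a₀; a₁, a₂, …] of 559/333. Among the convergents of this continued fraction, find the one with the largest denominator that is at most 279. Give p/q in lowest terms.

47/28

a_0 = 1: 1/1  (≤ bound)
a_1 = 1: 2/1  (≤ bound)
a_2 = 2: 5/3  (≤ bound)
a_3 = 8: 42/25  (≤ bound)
a_4 = 1: 47/28  (≤ bound)
a_5 = 11: 559/333  (> 279, stop)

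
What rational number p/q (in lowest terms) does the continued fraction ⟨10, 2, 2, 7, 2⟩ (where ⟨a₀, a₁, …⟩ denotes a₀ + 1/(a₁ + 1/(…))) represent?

Start with 2.
7 + 1/(2/1) = 7 + 1/2 = 15/2
2 + 1/(15/2) = 2 + 2/15 = 32/15
2 + 1/(32/15) = 2 + 15/32 = 79/32
10 + 1/(79/32) = 10 + 32/79 = 822/79

822/79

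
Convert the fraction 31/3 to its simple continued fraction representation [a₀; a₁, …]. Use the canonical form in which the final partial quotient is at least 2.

Repeatedly divide and take the remainder:
31 = 10·3 + 1, so a_0 = 10
3 = 3·1 + 0, so a_1 = 3

[10; 3]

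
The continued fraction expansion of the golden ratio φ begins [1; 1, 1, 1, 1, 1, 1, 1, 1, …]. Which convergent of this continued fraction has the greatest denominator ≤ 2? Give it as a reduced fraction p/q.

3/2

a_0 = 1: 1/1  (≤ bound)
a_1 = 1: 2/1  (≤ bound)
a_2 = 1: 3/2  (≤ bound)
a_3 = 1: 5/3  (> 2, stop)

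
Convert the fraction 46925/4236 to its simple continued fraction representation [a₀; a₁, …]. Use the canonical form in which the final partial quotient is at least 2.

[11; 12, 1, 7, 41]

46925 ÷ 4236 → quotient 11, remainder 329
4236 ÷ 329 → quotient 12, remainder 288
329 ÷ 288 → quotient 1, remainder 41
288 ÷ 41 → quotient 7, remainder 1
41 ÷ 1 → quotient 41, remainder 0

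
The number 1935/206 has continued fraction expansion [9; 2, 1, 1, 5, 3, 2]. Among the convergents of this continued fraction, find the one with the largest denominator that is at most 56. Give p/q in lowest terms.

263/28

List convergents until the denominator exceeds the bound:
a_0 = 9: 9/1  (≤ bound)
a_1 = 2: 19/2  (≤ bound)
a_2 = 1: 28/3  (≤ bound)
a_3 = 1: 47/5  (≤ bound)
a_4 = 5: 263/28  (≤ bound)
a_5 = 3: 836/89  (> 56, stop)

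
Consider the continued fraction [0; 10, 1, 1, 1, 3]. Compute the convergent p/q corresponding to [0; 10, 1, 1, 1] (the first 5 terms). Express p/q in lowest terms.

Build up convergents one term at a time:
a_0 = 0: 0/1
a_1 = 10: 1/10
a_2 = 1: 1/11
a_3 = 1: 2/21
a_4 = 1: 3/32

3/32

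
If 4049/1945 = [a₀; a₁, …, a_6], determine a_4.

Apply division with remainder until the remainder is 0:
4049 = 2·1945 + 159, so a_0 = 2
1945 = 12·159 + 37, so a_1 = 12
159 = 4·37 + 11, so a_2 = 4
37 = 3·11 + 4, so a_3 = 3
11 = 2·4 + 3, so a_4 = 2

2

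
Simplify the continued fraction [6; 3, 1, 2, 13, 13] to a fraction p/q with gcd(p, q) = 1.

Start with 13.
13 + 1/(13/1) = 13 + 1/13 = 170/13
2 + 1/(170/13) = 2 + 13/170 = 353/170
1 + 1/(353/170) = 1 + 170/353 = 523/353
3 + 1/(523/353) = 3 + 353/523 = 1922/523
6 + 1/(1922/523) = 6 + 523/1922 = 12055/1922

12055/1922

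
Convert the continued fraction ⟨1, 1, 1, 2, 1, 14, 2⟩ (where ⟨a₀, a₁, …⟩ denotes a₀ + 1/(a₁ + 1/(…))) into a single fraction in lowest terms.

Start with 2.
14 + 1/(2/1) = 14 + 1/2 = 29/2
1 + 1/(29/2) = 1 + 2/29 = 31/29
2 + 1/(31/29) = 2 + 29/31 = 91/31
1 + 1/(91/31) = 1 + 31/91 = 122/91
1 + 1/(122/91) = 1 + 91/122 = 213/122
1 + 1/(213/122) = 1 + 122/213 = 335/213

335/213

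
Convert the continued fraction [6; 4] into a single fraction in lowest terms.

25/4

a_0 = 6: 6/1
a_1 = 4: 25/4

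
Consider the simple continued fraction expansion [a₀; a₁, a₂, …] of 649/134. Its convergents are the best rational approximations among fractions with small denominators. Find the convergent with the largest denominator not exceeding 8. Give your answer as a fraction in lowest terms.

29/6

List convergents until the denominator exceeds the bound:
a_0 = 4: 4/1  (≤ bound)
a_1 = 1: 5/1  (≤ bound)
a_2 = 5: 29/6  (≤ bound)
a_3 = 2: 63/13  (> 8, stop)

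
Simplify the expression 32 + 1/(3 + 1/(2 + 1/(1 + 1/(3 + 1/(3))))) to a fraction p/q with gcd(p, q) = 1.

3908/121

Compute successive convergents:
a_0 = 32: 32/1
a_1 = 3: 97/3
a_2 = 2: 226/7
a_3 = 1: 323/10
a_4 = 3: 1195/37
a_5 = 3: 3908/121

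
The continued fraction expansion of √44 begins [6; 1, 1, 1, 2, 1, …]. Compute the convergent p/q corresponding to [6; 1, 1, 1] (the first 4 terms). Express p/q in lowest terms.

20/3

Start with 1.
1 + 1/(1/1) = 1 + 1/1 = 2/1
1 + 1/(2/1) = 1 + 1/2 = 3/2
6 + 1/(3/2) = 6 + 2/3 = 20/3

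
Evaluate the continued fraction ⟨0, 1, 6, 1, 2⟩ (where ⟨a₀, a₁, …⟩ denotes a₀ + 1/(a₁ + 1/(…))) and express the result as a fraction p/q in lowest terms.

20/23

Start with 2.
1 + 1/(2/1) = 1 + 1/2 = 3/2
6 + 1/(3/2) = 6 + 2/3 = 20/3
1 + 1/(20/3) = 1 + 3/20 = 23/20
0 + 1/(23/20) = 0 + 20/23 = 20/23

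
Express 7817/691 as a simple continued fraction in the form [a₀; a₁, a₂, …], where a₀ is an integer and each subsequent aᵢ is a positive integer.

⌊7817/691⌋ = 11, remainder 216
⌊691/216⌋ = 3, remainder 43
⌊216/43⌋ = 5, remainder 1
⌊43/1⌋ = 43, remainder 0

[11; 3, 5, 43]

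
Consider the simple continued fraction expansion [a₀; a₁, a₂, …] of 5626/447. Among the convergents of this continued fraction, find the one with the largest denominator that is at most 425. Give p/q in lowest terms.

List convergents until the denominator exceeds the bound:
a_0 = 12: 12/1  (≤ bound)
a_1 = 1: 13/1  (≤ bound)
a_2 = 1: 25/2  (≤ bound)
a_3 = 2: 63/5  (≤ bound)
a_4 = 2: 151/12  (≤ bound)
a_5 = 2: 365/29  (≤ bound)
a_6 = 15: 5626/447  (> 425, stop)

365/29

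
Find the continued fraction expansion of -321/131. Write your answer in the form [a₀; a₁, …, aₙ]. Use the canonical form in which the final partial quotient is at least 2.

[-3; 1, 1, 4, 1, 1, 6]

⌊-321/131⌋ = -3, remainder 72
⌊131/72⌋ = 1, remainder 59
⌊72/59⌋ = 1, remainder 13
⌊59/13⌋ = 4, remainder 7
⌊13/7⌋ = 1, remainder 6
⌊7/6⌋ = 1, remainder 1
⌊6/1⌋ = 6, remainder 0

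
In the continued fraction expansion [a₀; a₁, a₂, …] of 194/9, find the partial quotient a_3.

⌊194/9⌋ = 21, remainder 5
⌊9/5⌋ = 1, remainder 4
⌊5/4⌋ = 1, remainder 1
⌊4/1⌋ = 4, remainder 0

4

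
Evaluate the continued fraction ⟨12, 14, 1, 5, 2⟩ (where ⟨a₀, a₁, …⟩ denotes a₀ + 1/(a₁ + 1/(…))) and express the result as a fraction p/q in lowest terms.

a_0 = 12: 12/1
a_1 = 14: 169/14
a_2 = 1: 181/15
a_3 = 5: 1074/89
a_4 = 2: 2329/193

2329/193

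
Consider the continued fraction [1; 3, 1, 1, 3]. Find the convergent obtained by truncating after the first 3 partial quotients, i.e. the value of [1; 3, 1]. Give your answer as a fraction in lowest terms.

Collapse the nested fraction from the inside out:
Start with 1.
3 + 1/(1/1) = 3 + 1/1 = 4/1
1 + 1/(4/1) = 1 + 1/4 = 5/4

5/4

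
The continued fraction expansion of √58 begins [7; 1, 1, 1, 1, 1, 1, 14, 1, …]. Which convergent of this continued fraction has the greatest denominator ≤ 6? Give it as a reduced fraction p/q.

38/5

a_0 = 7: 7/1  (≤ bound)
a_1 = 1: 8/1  (≤ bound)
a_2 = 1: 15/2  (≤ bound)
a_3 = 1: 23/3  (≤ bound)
a_4 = 1: 38/5  (≤ bound)
a_5 = 1: 61/8  (> 6, stop)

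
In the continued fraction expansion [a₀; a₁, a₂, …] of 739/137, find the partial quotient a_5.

Repeatedly divide and take the remainder:
⌊739/137⌋ = 5, remainder 54
⌊137/54⌋ = 2, remainder 29
⌊54/29⌋ = 1, remainder 25
⌊29/25⌋ = 1, remainder 4
⌊25/4⌋ = 6, remainder 1
⌊4/1⌋ = 4, remainder 0

4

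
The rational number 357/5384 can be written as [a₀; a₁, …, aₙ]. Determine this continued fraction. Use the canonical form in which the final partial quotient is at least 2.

⌊357/5384⌋ = 0, remainder 357
⌊5384/357⌋ = 15, remainder 29
⌊357/29⌋ = 12, remainder 9
⌊29/9⌋ = 3, remainder 2
⌊9/2⌋ = 4, remainder 1
⌊2/1⌋ = 2, remainder 0

[0; 15, 12, 3, 4, 2]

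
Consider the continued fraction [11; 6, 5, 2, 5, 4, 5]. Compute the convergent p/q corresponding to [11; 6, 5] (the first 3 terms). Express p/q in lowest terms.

346/31

Start with 5.
6 + 1/(5/1) = 6 + 1/5 = 31/5
11 + 1/(31/5) = 11 + 5/31 = 346/31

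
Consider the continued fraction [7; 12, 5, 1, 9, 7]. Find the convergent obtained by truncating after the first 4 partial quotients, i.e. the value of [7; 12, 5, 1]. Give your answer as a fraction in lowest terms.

517/73

Use the convergent recurrence hₖ = aₖ·hₖ₋₁ + hₖ₋₂ (and likewise for the denominators kₖ):
a_0 = 7: 7/1
a_1 = 12: 85/12
a_2 = 5: 432/61
a_3 = 1: 517/73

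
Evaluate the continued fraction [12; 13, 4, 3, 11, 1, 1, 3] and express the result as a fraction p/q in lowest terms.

172717/14303

a_0 = 12: 12/1
a_1 = 13: 157/13
a_2 = 4: 640/53
a_3 = 3: 2077/172
a_4 = 11: 23487/1945
a_5 = 1: 25564/2117
a_6 = 1: 49051/4062
a_7 = 3: 172717/14303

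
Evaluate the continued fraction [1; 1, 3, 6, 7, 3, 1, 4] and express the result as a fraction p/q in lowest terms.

6205/3526

a_0 = 1: 1/1
a_1 = 1: 2/1
a_2 = 3: 7/4
a_3 = 6: 44/25
a_4 = 7: 315/179
a_5 = 3: 989/562
a_6 = 1: 1304/741
a_7 = 4: 6205/3526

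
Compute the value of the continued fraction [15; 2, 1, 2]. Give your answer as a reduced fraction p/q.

Start with 2.
1 + 1/(2/1) = 1 + 1/2 = 3/2
2 + 1/(3/2) = 2 + 2/3 = 8/3
15 + 1/(8/3) = 15 + 3/8 = 123/8

123/8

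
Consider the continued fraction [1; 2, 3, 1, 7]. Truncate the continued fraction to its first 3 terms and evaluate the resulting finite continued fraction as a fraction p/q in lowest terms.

Build up convergents one term at a time:
a_0 = 1: 1/1
a_1 = 2: 3/2
a_2 = 3: 10/7

10/7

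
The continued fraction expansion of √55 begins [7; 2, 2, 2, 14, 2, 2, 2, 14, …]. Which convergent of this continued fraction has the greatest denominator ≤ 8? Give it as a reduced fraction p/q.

37/5

a_0 = 7: 7/1  (≤ bound)
a_1 = 2: 15/2  (≤ bound)
a_2 = 2: 37/5  (≤ bound)
a_3 = 2: 89/12  (> 8, stop)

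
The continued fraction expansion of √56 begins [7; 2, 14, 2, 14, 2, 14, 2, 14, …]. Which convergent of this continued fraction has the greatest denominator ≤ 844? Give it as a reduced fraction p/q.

a_0 = 7: 7/1  (≤ bound)
a_1 = 2: 15/2  (≤ bound)
a_2 = 14: 217/29  (≤ bound)
a_3 = 2: 449/60  (≤ bound)
a_4 = 14: 6503/869  (> 844, stop)

449/60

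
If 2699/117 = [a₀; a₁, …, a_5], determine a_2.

2699 = 23·117 + 8, so a_0 = 23
117 = 14·8 + 5, so a_1 = 14
8 = 1·5 + 3, so a_2 = 1

1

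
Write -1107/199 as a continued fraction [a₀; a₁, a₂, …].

Repeatedly divide and take the remainder:
-1107 = -6·199 + 87, so a_0 = -6
199 = 2·87 + 25, so a_1 = 2
87 = 3·25 + 12, so a_2 = 3
25 = 2·12 + 1, so a_3 = 2
12 = 12·1 + 0, so a_4 = 12

[-6; 2, 3, 2, 12]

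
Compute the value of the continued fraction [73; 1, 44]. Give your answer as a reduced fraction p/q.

Use the convergent recurrence hₖ = aₖ·hₖ₋₁ + hₖ₋₂ (and likewise for the denominators kₖ):
a_0 = 73: 73/1
a_1 = 1: 74/1
a_2 = 44: 3329/45

3329/45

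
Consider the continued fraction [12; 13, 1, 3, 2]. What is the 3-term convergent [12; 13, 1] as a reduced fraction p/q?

a_0 = 12: 12/1
a_1 = 13: 157/13
a_2 = 1: 169/14

169/14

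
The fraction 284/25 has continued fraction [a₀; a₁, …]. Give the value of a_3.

3

Apply division with remainder until the remainder is 0:
284 = 11·25 + 9, so a_0 = 11
25 = 2·9 + 7, so a_1 = 2
9 = 1·7 + 2, so a_2 = 1
7 = 3·2 + 1, so a_3 = 3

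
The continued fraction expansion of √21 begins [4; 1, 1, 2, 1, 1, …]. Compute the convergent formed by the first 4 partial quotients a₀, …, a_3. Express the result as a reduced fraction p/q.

23/5

Start with 2.
1 + 1/(2/1) = 1 + 1/2 = 3/2
1 + 1/(3/2) = 1 + 2/3 = 5/3
4 + 1/(5/3) = 4 + 3/5 = 23/5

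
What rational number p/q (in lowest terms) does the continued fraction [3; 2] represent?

Start with 2.
3 + 1/(2/1) = 3 + 1/2 = 7/2

7/2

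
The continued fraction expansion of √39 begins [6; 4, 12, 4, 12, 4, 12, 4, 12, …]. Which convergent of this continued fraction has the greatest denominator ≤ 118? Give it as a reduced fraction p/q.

306/49

a_0 = 6: 6/1  (≤ bound)
a_1 = 4: 25/4  (≤ bound)
a_2 = 12: 306/49  (≤ bound)
a_3 = 4: 1249/200  (> 118, stop)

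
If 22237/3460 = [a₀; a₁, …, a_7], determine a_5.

2

22237 ÷ 3460 → quotient 6, remainder 1477
3460 ÷ 1477 → quotient 2, remainder 506
1477 ÷ 506 → quotient 2, remainder 465
506 ÷ 465 → quotient 1, remainder 41
465 ÷ 41 → quotient 11, remainder 14
41 ÷ 14 → quotient 2, remainder 13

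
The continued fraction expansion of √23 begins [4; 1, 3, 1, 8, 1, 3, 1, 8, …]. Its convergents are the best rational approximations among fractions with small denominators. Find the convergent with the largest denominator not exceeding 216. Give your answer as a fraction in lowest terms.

a_0 = 4: 4/1  (≤ bound)
a_1 = 1: 5/1  (≤ bound)
a_2 = 3: 19/4  (≤ bound)
a_3 = 1: 24/5  (≤ bound)
a_4 = 8: 211/44  (≤ bound)
a_5 = 1: 235/49  (≤ bound)
a_6 = 3: 916/191  (≤ bound)
a_7 = 1: 1151/240  (> 216, stop)

916/191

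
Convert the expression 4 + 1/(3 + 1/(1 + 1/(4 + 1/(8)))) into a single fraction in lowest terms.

Work from the innermost term outward:
Start with 8.
4 + 1/(8/1) = 4 + 1/8 = 33/8
1 + 1/(33/8) = 1 + 8/33 = 41/33
3 + 1/(41/33) = 3 + 33/41 = 156/41
4 + 1/(156/41) = 4 + 41/156 = 665/156

665/156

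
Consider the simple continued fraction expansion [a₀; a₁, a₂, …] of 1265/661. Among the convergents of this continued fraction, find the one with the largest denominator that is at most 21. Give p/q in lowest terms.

23/12

a_0 = 1: 1/1  (≤ bound)
a_1 = 1: 2/1  (≤ bound)
a_2 = 10: 21/11  (≤ bound)
a_3 = 1: 23/12  (≤ bound)
a_4 = 1: 44/23  (> 21, stop)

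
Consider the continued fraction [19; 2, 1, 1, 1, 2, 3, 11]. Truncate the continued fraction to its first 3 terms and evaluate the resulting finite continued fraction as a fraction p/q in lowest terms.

58/3

Start with 1.
2 + 1/(1/1) = 2 + 1/1 = 3/1
19 + 1/(3/1) = 19 + 1/3 = 58/3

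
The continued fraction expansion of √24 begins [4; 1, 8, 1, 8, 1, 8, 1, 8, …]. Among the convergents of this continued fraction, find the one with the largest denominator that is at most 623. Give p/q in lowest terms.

List convergents until the denominator exceeds the bound:
a_0 = 4: 4/1  (≤ bound)
a_1 = 1: 5/1  (≤ bound)
a_2 = 8: 44/9  (≤ bound)
a_3 = 1: 49/10  (≤ bound)
a_4 = 8: 436/89  (≤ bound)
a_5 = 1: 485/99  (≤ bound)
a_6 = 8: 4316/881  (> 623, stop)

485/99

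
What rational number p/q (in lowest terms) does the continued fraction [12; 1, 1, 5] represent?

138/11

a_0 = 12: 12/1
a_1 = 1: 13/1
a_2 = 1: 25/2
a_3 = 5: 138/11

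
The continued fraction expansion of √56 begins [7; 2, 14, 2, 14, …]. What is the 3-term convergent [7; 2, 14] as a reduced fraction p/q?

217/29

Start with 14.
2 + 1/(14/1) = 2 + 1/14 = 29/14
7 + 1/(29/14) = 7 + 14/29 = 217/29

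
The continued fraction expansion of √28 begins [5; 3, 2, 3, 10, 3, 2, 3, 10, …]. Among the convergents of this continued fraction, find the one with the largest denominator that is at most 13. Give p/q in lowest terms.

37/7

a_0 = 5: 5/1  (≤ bound)
a_1 = 3: 16/3  (≤ bound)
a_2 = 2: 37/7  (≤ bound)
a_3 = 3: 127/24  (> 13, stop)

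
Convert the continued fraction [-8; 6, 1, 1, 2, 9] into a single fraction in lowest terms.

Start with 9.
2 + 1/(9/1) = 2 + 1/9 = 19/9
1 + 1/(19/9) = 1 + 9/19 = 28/19
1 + 1/(28/19) = 1 + 19/28 = 47/28
6 + 1/(47/28) = 6 + 28/47 = 310/47
-8 + 1/(310/47) = -8 + 47/310 = -2433/310

-2433/310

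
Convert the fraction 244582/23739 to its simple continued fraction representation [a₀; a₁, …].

[10; 3, 3, 3, 13, 54]

Apply division with remainder until the remainder is 0:
⌊244582/23739⌋ = 10, remainder 7192
⌊23739/7192⌋ = 3, remainder 2163
⌊7192/2163⌋ = 3, remainder 703
⌊2163/703⌋ = 3, remainder 54
⌊703/54⌋ = 13, remainder 1
⌊54/1⌋ = 54, remainder 0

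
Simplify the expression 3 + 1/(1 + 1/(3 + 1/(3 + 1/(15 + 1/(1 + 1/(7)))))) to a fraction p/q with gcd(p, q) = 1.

6343/1683

a_0 = 3: 3/1
a_1 = 1: 4/1
a_2 = 3: 15/4
a_3 = 3: 49/13
a_4 = 15: 750/199
a_5 = 1: 799/212
a_6 = 7: 6343/1683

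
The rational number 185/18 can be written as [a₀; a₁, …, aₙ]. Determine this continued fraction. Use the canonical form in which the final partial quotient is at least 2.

[10; 3, 1, 1, 2]

185 = 10·18 + 5, so a_0 = 10
18 = 3·5 + 3, so a_1 = 3
5 = 1·3 + 2, so a_2 = 1
3 = 1·2 + 1, so a_3 = 1
2 = 2·1 + 0, so a_4 = 2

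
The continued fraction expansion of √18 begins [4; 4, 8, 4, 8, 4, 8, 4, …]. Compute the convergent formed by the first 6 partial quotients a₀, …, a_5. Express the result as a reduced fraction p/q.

19601/4620

Start with 4.
8 + 1/(4/1) = 8 + 1/4 = 33/4
4 + 1/(33/4) = 4 + 4/33 = 136/33
8 + 1/(136/33) = 8 + 33/136 = 1121/136
4 + 1/(1121/136) = 4 + 136/1121 = 4620/1121
4 + 1/(4620/1121) = 4 + 1121/4620 = 19601/4620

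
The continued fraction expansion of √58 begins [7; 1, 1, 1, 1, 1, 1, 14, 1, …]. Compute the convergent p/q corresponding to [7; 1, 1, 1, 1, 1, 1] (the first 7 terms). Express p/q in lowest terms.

Start with 1.
1 + 1/(1/1) = 1 + 1/1 = 2/1
1 + 1/(2/1) = 1 + 1/2 = 3/2
1 + 1/(3/2) = 1 + 2/3 = 5/3
1 + 1/(5/3) = 1 + 3/5 = 8/5
1 + 1/(8/5) = 1 + 5/8 = 13/8
7 + 1/(13/8) = 7 + 8/13 = 99/13

99/13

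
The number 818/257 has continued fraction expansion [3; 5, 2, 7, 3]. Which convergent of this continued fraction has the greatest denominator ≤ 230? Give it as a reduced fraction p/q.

List convergents until the denominator exceeds the bound:
a_0 = 3: 3/1  (≤ bound)
a_1 = 5: 16/5  (≤ bound)
a_2 = 2: 35/11  (≤ bound)
a_3 = 7: 261/82  (≤ bound)
a_4 = 3: 818/257  (> 230, stop)

261/82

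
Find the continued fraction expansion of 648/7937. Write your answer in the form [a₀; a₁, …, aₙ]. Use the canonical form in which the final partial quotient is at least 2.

[0; 12, 4, 40, 4]

648 = 0·7937 + 648, so a_0 = 0
7937 = 12·648 + 161, so a_1 = 12
648 = 4·161 + 4, so a_2 = 4
161 = 40·4 + 1, so a_3 = 40
4 = 4·1 + 0, so a_4 = 4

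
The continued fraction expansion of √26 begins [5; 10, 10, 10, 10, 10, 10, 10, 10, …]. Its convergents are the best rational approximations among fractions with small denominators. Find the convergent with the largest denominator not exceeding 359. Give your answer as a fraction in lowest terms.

515/101

a_0 = 5: 5/1  (≤ bound)
a_1 = 10: 51/10  (≤ bound)
a_2 = 10: 515/101  (≤ bound)
a_3 = 10: 5201/1020  (> 359, stop)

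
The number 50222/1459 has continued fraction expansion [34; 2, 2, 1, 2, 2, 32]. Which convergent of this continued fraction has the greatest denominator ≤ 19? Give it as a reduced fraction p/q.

List convergents until the denominator exceeds the bound:
a_0 = 34: 34/1  (≤ bound)
a_1 = 2: 69/2  (≤ bound)
a_2 = 2: 172/5  (≤ bound)
a_3 = 1: 241/7  (≤ bound)
a_4 = 2: 654/19  (≤ bound)
a_5 = 2: 1549/45  (> 19, stop)

654/19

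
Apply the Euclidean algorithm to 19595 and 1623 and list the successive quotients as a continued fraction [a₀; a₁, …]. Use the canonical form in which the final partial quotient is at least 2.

[12; 13, 1, 1, 1, 3, 3, 3]

19595 = 12·1623 + 119, so a_0 = 12
1623 = 13·119 + 76, so a_1 = 13
119 = 1·76 + 43, so a_2 = 1
76 = 1·43 + 33, so a_3 = 1
43 = 1·33 + 10, so a_4 = 1
33 = 3·10 + 3, so a_5 = 3
10 = 3·3 + 1, so a_6 = 3
3 = 3·1 + 0, so a_7 = 3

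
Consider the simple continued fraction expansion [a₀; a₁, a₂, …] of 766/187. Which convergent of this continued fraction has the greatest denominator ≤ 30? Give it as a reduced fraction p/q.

86/21

List convergents until the denominator exceeds the bound:
a_0 = 4: 4/1  (≤ bound)
a_1 = 10: 41/10  (≤ bound)
a_2 = 2: 86/21  (≤ bound)
a_3 = 1: 127/31  (> 30, stop)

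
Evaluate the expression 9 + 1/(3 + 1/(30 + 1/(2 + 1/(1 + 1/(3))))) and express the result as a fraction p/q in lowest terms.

a_0 = 9: 9/1
a_1 = 3: 28/3
a_2 = 30: 849/91
a_3 = 2: 1726/185
a_4 = 1: 2575/276
a_5 = 3: 9451/1013

9451/1013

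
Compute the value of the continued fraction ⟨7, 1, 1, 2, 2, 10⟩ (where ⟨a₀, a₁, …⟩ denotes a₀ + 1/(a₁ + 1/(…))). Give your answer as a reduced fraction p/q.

Start with 10.
2 + 1/(10/1) = 2 + 1/10 = 21/10
2 + 1/(21/10) = 2 + 10/21 = 52/21
1 + 1/(52/21) = 1 + 21/52 = 73/52
1 + 1/(73/52) = 1 + 52/73 = 125/73
7 + 1/(125/73) = 7 + 73/125 = 948/125

948/125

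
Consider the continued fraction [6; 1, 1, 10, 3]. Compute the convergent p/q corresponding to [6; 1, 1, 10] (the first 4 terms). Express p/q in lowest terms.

137/21

a_0 = 6: 6/1
a_1 = 1: 7/1
a_2 = 1: 13/2
a_3 = 10: 137/21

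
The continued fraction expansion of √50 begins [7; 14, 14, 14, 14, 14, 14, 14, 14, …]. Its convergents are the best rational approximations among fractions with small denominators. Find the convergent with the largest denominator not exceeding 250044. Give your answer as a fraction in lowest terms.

275807/39005

a_0 = 7: 7/1  (≤ bound)
a_1 = 14: 99/14  (≤ bound)
a_2 = 14: 1393/197  (≤ bound)
a_3 = 14: 19601/2772  (≤ bound)
a_4 = 14: 275807/39005  (≤ bound)
a_5 = 14: 3880899/548842  (> 250044, stop)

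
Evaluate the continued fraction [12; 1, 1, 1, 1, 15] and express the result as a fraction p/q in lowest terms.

983/78

Start with 15.
1 + 1/(15/1) = 1 + 1/15 = 16/15
1 + 1/(16/15) = 1 + 15/16 = 31/16
1 + 1/(31/16) = 1 + 16/31 = 47/31
1 + 1/(47/31) = 1 + 31/47 = 78/47
12 + 1/(78/47) = 12 + 47/78 = 983/78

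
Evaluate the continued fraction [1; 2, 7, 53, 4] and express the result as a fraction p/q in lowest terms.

4698/3203

a_0 = 1: 1/1
a_1 = 2: 3/2
a_2 = 7: 22/15
a_3 = 53: 1169/797
a_4 = 4: 4698/3203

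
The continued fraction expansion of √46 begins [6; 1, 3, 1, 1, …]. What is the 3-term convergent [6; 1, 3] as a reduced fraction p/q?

Start with 3.
1 + 1/(3/1) = 1 + 1/3 = 4/3
6 + 1/(4/3) = 6 + 3/4 = 27/4

27/4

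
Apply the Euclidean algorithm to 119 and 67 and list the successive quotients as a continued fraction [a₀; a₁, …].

Run the Euclidean algorithm, recording each quotient:
119 ÷ 67 → quotient 1, remainder 52
67 ÷ 52 → quotient 1, remainder 15
52 ÷ 15 → quotient 3, remainder 7
15 ÷ 7 → quotient 2, remainder 1
7 ÷ 1 → quotient 7, remainder 0

[1; 1, 3, 2, 7]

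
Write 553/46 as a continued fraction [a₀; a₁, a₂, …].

553 ÷ 46 → quotient 12, remainder 1
46 ÷ 1 → quotient 46, remainder 0

[12; 46]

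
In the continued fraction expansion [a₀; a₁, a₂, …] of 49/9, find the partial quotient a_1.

Run the Euclidean algorithm, recording each quotient:
49 = 5·9 + 4, so a_0 = 5
9 = 2·4 + 1, so a_1 = 2

2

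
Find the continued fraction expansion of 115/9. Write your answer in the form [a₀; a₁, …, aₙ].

[12; 1, 3, 2]

Run the Euclidean algorithm, recording each quotient:
115 = 12·9 + 7, so a_0 = 12
9 = 1·7 + 2, so a_1 = 1
7 = 3·2 + 1, so a_2 = 3
2 = 2·1 + 0, so a_3 = 2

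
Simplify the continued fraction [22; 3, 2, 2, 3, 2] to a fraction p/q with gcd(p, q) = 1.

a_0 = 22: 22/1
a_1 = 3: 67/3
a_2 = 2: 156/7
a_3 = 2: 379/17
a_4 = 3: 1293/58
a_5 = 2: 2965/133

2965/133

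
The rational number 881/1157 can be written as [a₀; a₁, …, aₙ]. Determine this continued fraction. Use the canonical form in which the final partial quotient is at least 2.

[0; 1, 3, 5, 4, 1, 4, 2]

881 ÷ 1157 → quotient 0, remainder 881
1157 ÷ 881 → quotient 1, remainder 276
881 ÷ 276 → quotient 3, remainder 53
276 ÷ 53 → quotient 5, remainder 11
53 ÷ 11 → quotient 4, remainder 9
11 ÷ 9 → quotient 1, remainder 2
9 ÷ 2 → quotient 4, remainder 1
2 ÷ 1 → quotient 2, remainder 0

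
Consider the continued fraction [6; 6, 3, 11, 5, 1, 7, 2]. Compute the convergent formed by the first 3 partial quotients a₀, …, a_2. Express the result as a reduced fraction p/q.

Start with 3.
6 + 1/(3/1) = 6 + 1/3 = 19/3
6 + 1/(19/3) = 6 + 3/19 = 117/19

117/19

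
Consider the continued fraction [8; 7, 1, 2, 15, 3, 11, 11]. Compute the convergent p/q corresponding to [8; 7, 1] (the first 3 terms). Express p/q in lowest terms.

65/8

a_0 = 8: 8/1
a_1 = 7: 57/7
a_2 = 1: 65/8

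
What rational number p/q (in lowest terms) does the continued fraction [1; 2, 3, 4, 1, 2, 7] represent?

Use the convergent recurrence hₖ = aₖ·hₖ₋₁ + hₖ₋₂ (and likewise for the denominators kₖ):
a_0 = 1: 1/1
a_1 = 2: 3/2
a_2 = 3: 10/7
a_3 = 4: 43/30
a_4 = 1: 53/37
a_5 = 2: 149/104
a_6 = 7: 1096/765

1096/765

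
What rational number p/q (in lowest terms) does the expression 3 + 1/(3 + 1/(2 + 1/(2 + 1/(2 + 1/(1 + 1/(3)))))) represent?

a_0 = 3: 3/1
a_1 = 3: 10/3
a_2 = 2: 23/7
a_3 = 2: 56/17
a_4 = 2: 135/41
a_5 = 1: 191/58
a_6 = 3: 708/215

708/215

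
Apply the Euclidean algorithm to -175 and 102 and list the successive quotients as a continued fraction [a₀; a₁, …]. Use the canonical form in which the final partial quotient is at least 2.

[-2; 3, 1, 1, 14]

⌊-175/102⌋ = -2, remainder 29
⌊102/29⌋ = 3, remainder 15
⌊29/15⌋ = 1, remainder 14
⌊15/14⌋ = 1, remainder 1
⌊14/1⌋ = 14, remainder 0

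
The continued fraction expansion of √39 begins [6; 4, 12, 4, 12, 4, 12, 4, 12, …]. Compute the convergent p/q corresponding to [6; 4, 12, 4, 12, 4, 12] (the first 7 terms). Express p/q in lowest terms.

764394/122401

Build up convergents one term at a time:
a_0 = 6: 6/1
a_1 = 4: 25/4
a_2 = 12: 306/49
a_3 = 4: 1249/200
a_4 = 12: 15294/2449
a_5 = 4: 62425/9996
a_6 = 12: 764394/122401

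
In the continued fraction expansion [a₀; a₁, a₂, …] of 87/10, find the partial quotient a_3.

Apply division with remainder until the remainder is 0:
⌊87/10⌋ = 8, remainder 7
⌊10/7⌋ = 1, remainder 3
⌊7/3⌋ = 2, remainder 1
⌊3/1⌋ = 3, remainder 0

3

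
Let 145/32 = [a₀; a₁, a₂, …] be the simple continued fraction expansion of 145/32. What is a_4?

145 ÷ 32 → quotient 4, remainder 17
32 ÷ 17 → quotient 1, remainder 15
17 ÷ 15 → quotient 1, remainder 2
15 ÷ 2 → quotient 7, remainder 1
2 ÷ 1 → quotient 2, remainder 0

2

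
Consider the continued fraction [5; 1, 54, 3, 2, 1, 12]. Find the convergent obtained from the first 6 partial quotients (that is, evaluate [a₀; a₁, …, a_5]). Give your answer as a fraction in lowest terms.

3308/553

Start with 1.
2 + 1/(1/1) = 2 + 1/1 = 3/1
3 + 1/(3/1) = 3 + 1/3 = 10/3
54 + 1/(10/3) = 54 + 3/10 = 543/10
1 + 1/(543/10) = 1 + 10/543 = 553/543
5 + 1/(553/543) = 5 + 543/553 = 3308/553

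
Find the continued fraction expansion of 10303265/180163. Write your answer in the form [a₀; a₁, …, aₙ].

[57; 5, 3, 3, 3, 14, 5, 14]

Apply division with remainder until the remainder is 0:
10303265 = 57·180163 + 33974, so a_0 = 57
180163 = 5·33974 + 10293, so a_1 = 5
33974 = 3·10293 + 3095, so a_2 = 3
10293 = 3·3095 + 1008, so a_3 = 3
3095 = 3·1008 + 71, so a_4 = 3
1008 = 14·71 + 14, so a_5 = 14
71 = 5·14 + 1, so a_6 = 5
14 = 14·1 + 0, so a_7 = 14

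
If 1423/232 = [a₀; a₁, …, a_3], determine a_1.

⌊1423/232⌋ = 6, remainder 31
⌊232/31⌋ = 7, remainder 15

7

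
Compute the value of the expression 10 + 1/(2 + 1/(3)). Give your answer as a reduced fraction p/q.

73/7

Compute successive convergents:
a_0 = 10: 10/1
a_1 = 2: 21/2
a_2 = 3: 73/7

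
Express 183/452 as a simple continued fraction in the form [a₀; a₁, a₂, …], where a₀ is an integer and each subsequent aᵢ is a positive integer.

Repeatedly divide and take the remainder:
183 = 0·452 + 183, so a_0 = 0
452 = 2·183 + 86, so a_1 = 2
183 = 2·86 + 11, so a_2 = 2
86 = 7·11 + 9, so a_3 = 7
11 = 1·9 + 2, so a_4 = 1
9 = 4·2 + 1, so a_5 = 4
2 = 2·1 + 0, so a_6 = 2

[0; 2, 2, 7, 1, 4, 2]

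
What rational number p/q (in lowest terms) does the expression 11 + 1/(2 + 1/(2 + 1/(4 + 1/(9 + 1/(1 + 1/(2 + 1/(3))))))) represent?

24917/2184

Use the convergent recurrence hₖ = aₖ·hₖ₋₁ + hₖ₋₂ (and likewise for the denominators kₖ):
a_0 = 11: 11/1
a_1 = 2: 23/2
a_2 = 2: 57/5
a_3 = 4: 251/22
a_4 = 9: 2316/203
a_5 = 1: 2567/225
a_6 = 2: 7450/653
a_7 = 3: 24917/2184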